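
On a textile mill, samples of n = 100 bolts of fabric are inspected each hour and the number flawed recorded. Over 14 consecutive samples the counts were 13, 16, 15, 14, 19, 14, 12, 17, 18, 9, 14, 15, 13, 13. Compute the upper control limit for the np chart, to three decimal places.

p̄ = Σdᵢ / (k·n) = 202 / (14 × 100) = 0.14429
UCL = np̄ + 3·√(np̄(1−p̄)) = 14.4286 + 3 × √(14.4286×0.85571) = 14.4286 + 3 × 3.5138 = 24.9699

24.970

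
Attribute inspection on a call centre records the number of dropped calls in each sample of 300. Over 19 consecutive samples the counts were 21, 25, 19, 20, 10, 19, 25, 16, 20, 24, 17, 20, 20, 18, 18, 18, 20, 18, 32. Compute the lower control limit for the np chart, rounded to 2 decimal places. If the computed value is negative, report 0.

p̄ = Σdᵢ / (k·n) = 380 / (19 × 300) = 0.06667
LCL = np̄ − 3·√(np̄(1−p̄)) = 20.0000 − 3 × 4.3205 = 7.0385

7.04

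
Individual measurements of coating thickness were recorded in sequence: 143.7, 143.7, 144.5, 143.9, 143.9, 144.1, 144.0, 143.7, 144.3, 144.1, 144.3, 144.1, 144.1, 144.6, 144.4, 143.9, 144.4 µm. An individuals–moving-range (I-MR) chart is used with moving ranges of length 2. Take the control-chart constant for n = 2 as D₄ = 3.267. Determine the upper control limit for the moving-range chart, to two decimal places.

Moving ranges: 0.0, 0.8, 0.6, 0.0, 0.2, 0.1, 0.3, 0.6, 0.2, 0.2, 0.2, 0.0, 0.5, 0.2, 0.5, 0.5; M̄R̄ = 4.9000 / 16 = 0.3063
UCL_MR = D₄·M̄R̄ = 3.267 × 0.3063 = 1.0005

1.00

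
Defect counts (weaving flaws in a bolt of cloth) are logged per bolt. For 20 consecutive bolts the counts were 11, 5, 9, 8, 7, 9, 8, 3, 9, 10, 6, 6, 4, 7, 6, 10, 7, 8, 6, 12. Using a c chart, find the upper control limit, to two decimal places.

15.79

c̄ = (11 + 5 + 9 + 8 + 7 + 9 + 8 + 3 + 9 + 10 + 6 + 6 + 4 + 7 + 6 + 10 + 7 + 8 + 6 + 12) / 20 = 151 / 20 = 7.5500
UCL = c̄ + 3√c̄ = 7.5500 + 3 × √7.5500 = 7.5500 + 3 × 2.7477 = 15.7932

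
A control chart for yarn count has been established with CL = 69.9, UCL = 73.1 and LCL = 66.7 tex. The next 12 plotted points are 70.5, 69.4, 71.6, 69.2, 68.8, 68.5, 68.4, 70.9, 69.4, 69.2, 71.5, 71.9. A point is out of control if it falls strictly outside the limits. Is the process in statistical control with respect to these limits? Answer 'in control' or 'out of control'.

in control

All 12 points lie within [66.7, 73.1].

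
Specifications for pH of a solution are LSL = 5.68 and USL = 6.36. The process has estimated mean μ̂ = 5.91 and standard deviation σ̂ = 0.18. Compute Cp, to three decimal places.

0.630

Cp = (USL − LSL) / (6σ̂) = (6.36 − 5.68) / (6 × 0.18) = 0.6800 / 1.0800 = 0.6296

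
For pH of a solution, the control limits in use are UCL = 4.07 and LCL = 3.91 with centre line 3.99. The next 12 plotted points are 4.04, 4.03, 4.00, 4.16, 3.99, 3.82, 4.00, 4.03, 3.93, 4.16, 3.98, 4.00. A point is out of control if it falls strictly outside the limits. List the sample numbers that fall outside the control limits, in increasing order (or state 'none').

4, 6, 10

Compare each point to [3.91, 4.07]: sample 4 = 4.16 > UCL; sample 6 = 3.82 < LCL; sample 10 = 4.16 > UCL.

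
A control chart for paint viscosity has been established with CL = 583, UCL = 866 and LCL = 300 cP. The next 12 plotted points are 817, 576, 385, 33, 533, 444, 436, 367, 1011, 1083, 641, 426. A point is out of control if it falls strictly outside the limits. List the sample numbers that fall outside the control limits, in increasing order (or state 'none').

4, 9, 10

Compare each point to [300, 866]: sample 4 = 33 < LCL; sample 9 = 1011 > UCL; sample 10 = 1083 > UCL.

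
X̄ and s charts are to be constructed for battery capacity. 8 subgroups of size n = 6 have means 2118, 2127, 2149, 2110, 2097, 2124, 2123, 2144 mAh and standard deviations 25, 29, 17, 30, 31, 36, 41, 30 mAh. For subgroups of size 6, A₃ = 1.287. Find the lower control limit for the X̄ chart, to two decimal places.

2085.55

X̄̄ = (2118 + 2127 + 2149 + 2110 + 2097 + 2124 + 2123 + 2144) / 8 = 2124.0000
s̄ = (25 + 29 + 17 + 30 + 31 + 36 + 41 + 30) / 8 = 29.8750
LCL = X̄̄ − A₃·s̄ = 2124.0000 − 1.287 × 29.8750 = 2085.5509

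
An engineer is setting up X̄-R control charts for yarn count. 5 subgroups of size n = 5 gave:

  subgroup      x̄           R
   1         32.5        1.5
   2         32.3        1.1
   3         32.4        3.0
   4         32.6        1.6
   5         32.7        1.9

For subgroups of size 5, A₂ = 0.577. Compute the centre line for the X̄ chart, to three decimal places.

X̄̄ = (32.5 + 32.3 + 32.4 + 32.6 + 32.7) / 5 = 162.5000 / 5 = 32.5000
CL = X̄̄ = 32.5000

32.500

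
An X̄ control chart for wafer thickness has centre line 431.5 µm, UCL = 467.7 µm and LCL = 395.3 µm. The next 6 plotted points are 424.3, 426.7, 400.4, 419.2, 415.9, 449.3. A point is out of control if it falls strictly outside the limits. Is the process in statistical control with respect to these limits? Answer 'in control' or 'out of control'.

in control

All 6 points lie within [395.3, 467.7].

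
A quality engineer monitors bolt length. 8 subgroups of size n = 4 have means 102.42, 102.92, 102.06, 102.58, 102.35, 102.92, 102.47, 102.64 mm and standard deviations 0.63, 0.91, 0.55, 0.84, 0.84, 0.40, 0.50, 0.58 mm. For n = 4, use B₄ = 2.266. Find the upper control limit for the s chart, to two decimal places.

s̄ = (0.63 + 0.91 + 0.55 + 0.84 + 0.84 + 0.40 + 0.50 + 0.58) / 8 = 0.6562
UCL_s = B₄·s̄ = 2.266 × 0.6562 = 1.4871

1.49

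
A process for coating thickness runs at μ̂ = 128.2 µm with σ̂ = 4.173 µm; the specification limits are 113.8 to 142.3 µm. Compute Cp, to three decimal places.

Cp = (USL − LSL) / (6σ̂) = (142.3 − 113.8) / (6 × 4.173) = 28.5000 / 25.0380 = 1.1383

1.138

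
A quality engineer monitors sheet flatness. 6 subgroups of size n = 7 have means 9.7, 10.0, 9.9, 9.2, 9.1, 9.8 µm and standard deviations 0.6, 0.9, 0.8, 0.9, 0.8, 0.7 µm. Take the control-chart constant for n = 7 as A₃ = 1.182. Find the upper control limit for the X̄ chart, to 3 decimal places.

X̄̄ = (9.7 + 10.0 + 9.9 + 9.2 + 9.1 + 9.8) / 6 = 9.6167
s̄ = (0.6 + 0.9 + 0.8 + 0.9 + 0.8 + 0.7) / 6 = 0.7833
UCL = X̄̄ + A₃·s̄ = 9.6167 + 1.182 × 0.7833 = 10.5426

10.543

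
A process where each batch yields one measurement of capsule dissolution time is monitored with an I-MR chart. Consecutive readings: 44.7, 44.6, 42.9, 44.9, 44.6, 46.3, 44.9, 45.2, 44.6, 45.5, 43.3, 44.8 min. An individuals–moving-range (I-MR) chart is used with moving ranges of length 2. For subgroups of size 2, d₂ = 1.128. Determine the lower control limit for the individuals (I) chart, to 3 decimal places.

X̄ = (44.7 + 44.6 + 42.9 + 44.9 + 44.6 + 46.3 + 44.9 + 45.2 + 44.6 + 45.5 + 43.3 + 44.8) / 12 = 44.6917
Moving ranges: 0.1, 1.7, 2.0, 0.3, 1.7, 1.4, 0.3, 0.6, 0.9, 2.2, 1.5; M̄R̄ = 12.7000 / 11 = 1.1545
LCL = X̄ − 3·M̄R̄/d₂ = 44.6917 − 3 × 1.1545 / 1.128 = 41.6211

41.621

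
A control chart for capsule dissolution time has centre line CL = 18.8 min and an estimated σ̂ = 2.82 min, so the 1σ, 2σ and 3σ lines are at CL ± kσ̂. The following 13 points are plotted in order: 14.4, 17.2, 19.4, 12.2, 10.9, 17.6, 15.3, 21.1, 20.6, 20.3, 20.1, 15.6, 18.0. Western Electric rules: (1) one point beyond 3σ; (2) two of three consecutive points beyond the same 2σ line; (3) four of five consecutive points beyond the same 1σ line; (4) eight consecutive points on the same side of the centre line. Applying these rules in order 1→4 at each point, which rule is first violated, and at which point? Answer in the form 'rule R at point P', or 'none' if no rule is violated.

rule 2 at point 5

Zone of each point (C = within 1σ̂, B = 1σ̂–2σ̂, A = 2σ̂–3σ̂, * = beyond 3σ̂; sign = side of CL): 1:-B, 2:-C, 3:+C, 4:-A, 5:-A, 6:-C, 7:-B, 8:+C, 9:+C, 10:+C, 11:+C, 12:-B, 13:-C
Rule 2 (two of three consecutive points beyond the same 2σ limit) is satisfied at point 5.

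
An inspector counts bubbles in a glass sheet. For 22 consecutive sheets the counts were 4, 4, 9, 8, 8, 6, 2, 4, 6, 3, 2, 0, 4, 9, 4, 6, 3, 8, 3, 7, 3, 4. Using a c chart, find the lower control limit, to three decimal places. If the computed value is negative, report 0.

c̄ = (4 + 4 + 9 + 8 + 8 + 6 + 2 + 4 + 6 + 3 + 2 + 0 + 4 + 9 + 4 + 6 + 3 + 8 + 3 + 7 + 3 + 4) / 22 = 107 / 22 = 4.8636
LCL = c̄ − 3√c̄ = 4.8636 − 3 × 2.2054 = -1.7525 → 0 (cannot be negative)

0.000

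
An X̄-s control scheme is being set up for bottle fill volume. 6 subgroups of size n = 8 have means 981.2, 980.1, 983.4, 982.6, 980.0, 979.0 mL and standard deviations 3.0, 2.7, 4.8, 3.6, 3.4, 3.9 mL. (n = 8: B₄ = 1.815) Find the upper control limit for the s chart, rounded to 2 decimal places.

s̄ = (3.0 + 2.7 + 4.8 + 3.6 + 3.4 + 3.9) / 6 = 3.5667
UCL_s = B₄·s̄ = 1.815 × 3.5667 = 6.4735

6.47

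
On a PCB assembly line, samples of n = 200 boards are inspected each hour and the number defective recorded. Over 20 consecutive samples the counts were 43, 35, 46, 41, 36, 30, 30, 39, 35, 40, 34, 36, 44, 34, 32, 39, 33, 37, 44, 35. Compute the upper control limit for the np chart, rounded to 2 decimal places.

53.65

p̄ = Σdᵢ / (k·n) = 743 / (20 × 200) = 0.18575
UCL = np̄ + 3·√(np̄(1−p̄)) = 37.1500 + 3 × √(37.1500×0.81425) = 37.1500 + 3 × 5.4999 = 53.6498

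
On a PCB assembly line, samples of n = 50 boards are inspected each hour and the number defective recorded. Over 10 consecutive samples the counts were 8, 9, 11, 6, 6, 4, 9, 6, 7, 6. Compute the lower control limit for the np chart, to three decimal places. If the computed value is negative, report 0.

0.000

p̄ = Σdᵢ / (k·n) = 72 / (10 × 50) = 0.14400
LCL = np̄ − 3·√(np̄(1−p̄)) = 7.2000 − 3 × 2.4826 = -0.2477 → 0 (negative, so LCL = 0)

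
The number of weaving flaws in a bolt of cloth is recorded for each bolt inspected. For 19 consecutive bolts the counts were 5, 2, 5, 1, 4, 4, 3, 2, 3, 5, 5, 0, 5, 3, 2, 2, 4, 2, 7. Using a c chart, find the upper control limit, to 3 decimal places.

8.874

c̄ = (5 + 2 + 5 + 1 + 4 + 4 + 3 + 2 + 3 + 5 + 5 + 0 + 5 + 3 + 2 + 2 + 4 + 2 + 7) / 19 = 64 / 19 = 3.3684
UCL = c̄ + 3√c̄ = 3.3684 + 3 × √3.3684 = 3.3684 + 3 × 1.8353 = 8.8744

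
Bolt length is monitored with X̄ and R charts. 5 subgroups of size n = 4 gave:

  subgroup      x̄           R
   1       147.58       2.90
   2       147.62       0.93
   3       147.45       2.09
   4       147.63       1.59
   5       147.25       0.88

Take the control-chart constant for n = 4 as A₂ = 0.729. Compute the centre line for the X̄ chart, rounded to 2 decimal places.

X̄̄ = (147.58 + 147.62 + 147.45 + 147.63 + 147.25) / 5 = 737.5300 / 5 = 147.5060
CL = X̄̄ = 147.5060

147.51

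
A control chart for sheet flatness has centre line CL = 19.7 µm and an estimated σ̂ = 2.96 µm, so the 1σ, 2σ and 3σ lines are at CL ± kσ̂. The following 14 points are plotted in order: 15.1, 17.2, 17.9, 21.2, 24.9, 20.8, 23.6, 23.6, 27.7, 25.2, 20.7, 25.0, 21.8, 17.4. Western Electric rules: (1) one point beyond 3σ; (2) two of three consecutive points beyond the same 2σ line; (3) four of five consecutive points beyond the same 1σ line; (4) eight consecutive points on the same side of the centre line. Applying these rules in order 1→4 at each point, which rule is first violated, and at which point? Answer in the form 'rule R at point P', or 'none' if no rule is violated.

Zone of each point (C = within 1σ̂, B = 1σ̂–2σ̂, A = 2σ̂–3σ̂, * = beyond 3σ̂; sign = side of CL): 1:-B, 2:-C, 3:-C, 4:+C, 5:+B, 6:+C, 7:+B, 8:+B, 9:+A, 10:+B, 11:+C, 12:+B, 13:+C, 14:-C
Rule 3 (four of five consecutive points beyond the same 1σ limit) is satisfied at point 9.

rule 3 at point 9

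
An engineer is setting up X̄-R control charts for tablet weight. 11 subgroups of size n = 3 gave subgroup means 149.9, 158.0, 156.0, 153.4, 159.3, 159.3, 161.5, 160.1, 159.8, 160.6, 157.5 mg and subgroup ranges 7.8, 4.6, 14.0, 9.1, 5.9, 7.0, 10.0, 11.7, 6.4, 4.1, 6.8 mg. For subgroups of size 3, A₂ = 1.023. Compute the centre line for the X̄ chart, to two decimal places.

157.76

X̄̄ = (149.9 + 158.0 + 156.0 + 153.4 + 159.3 + 159.3 + 161.5 + 160.1 + 159.8 + 160.6 + 157.5) / 11 = 1735.4000 / 11 = 157.7636
CL = X̄̄ = 157.7636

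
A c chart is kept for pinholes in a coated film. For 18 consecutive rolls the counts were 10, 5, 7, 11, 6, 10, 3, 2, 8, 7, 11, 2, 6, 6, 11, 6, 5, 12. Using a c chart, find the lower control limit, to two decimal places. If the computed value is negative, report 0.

0.00

c̄ = (10 + 5 + 7 + 11 + 6 + 10 + 3 + 2 + 8 + 7 + 11 + 2 + 6 + 6 + 11 + 6 + 5 + 12) / 18 = 128 / 18 = 7.1111
LCL = c̄ − 3√c̄ = 7.1111 − 3 × 2.6667 = -0.8889 → 0 (cannot be negative)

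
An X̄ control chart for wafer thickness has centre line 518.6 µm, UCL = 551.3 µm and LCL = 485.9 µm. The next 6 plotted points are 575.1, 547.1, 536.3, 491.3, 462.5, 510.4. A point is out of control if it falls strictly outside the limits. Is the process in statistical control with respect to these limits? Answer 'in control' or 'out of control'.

out of control

Compare each point to [485.9, 551.3]: sample 1 = 575.1 > UCL; sample 5 = 462.5 < LCL.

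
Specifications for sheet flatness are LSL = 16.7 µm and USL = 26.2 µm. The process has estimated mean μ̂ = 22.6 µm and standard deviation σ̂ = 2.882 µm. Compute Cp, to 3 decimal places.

Cp = (USL − LSL) / (6σ̂) = (26.2 − 16.7) / (6 × 2.882) = 9.5000 / 17.2920 = 0.5494

0.549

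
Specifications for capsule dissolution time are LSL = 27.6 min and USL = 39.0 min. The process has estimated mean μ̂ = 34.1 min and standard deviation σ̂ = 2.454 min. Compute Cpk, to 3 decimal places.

Cpu = (USL − μ̂) / (3σ̂) = (39.0 − 34.1) / (3 × 2.454) = 0.6656; Cpl = (μ̂ − LSL) / (3σ̂) = (34.1 − 27.6) / (3 × 2.454) = 0.8829; Cpk = min(Cpu, Cpl) = 0.6656

0.666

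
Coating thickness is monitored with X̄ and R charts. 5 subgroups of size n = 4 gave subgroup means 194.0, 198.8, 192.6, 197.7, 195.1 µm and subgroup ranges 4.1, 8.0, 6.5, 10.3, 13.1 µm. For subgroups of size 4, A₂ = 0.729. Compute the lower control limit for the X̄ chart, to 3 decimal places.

189.516

X̄̄ = (194.0 + 198.8 + 192.6 + 197.7 + 195.1) / 5 = 978.2000 / 5 = 195.6400
R̄ = (4.1 + 8.0 + 6.5 + 10.3 + 13.1) / 5 = 42.0000 / 5 = 8.4000
LCL = X̄̄ − A₂·R̄ = 195.6400 − 0.729 × 8.4000 = 189.5164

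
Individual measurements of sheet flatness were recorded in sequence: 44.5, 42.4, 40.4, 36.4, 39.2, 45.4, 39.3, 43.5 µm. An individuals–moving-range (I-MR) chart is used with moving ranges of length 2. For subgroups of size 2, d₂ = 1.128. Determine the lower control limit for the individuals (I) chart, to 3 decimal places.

30.977

X̄ = (44.5 + 42.4 + 40.4 + 36.4 + 39.2 + 45.4 + 39.3 + 43.5) / 8 = 41.3875
Moving ranges: 2.1, 2.0, 4.0, 2.8, 6.2, 6.1, 4.2; M̄R̄ = 27.4000 / 7 = 3.9143
LCL = X̄ − 3·M̄R̄/d₂ = 41.3875 − 3 × 3.9143 / 1.128 = 30.9772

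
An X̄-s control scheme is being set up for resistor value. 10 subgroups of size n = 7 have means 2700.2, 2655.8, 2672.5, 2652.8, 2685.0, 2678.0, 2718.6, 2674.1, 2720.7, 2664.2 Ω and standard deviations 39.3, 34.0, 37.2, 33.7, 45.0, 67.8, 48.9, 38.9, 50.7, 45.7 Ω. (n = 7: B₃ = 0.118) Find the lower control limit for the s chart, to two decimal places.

s̄ = (39.3 + 34.0 + 37.2 + 33.7 + 45.0 + 67.8 + 48.9 + 38.9 + 50.7 + 45.7) / 10 = 44.1200
LCL_s = B₃·s̄ = 0.118 × 44.1200 = 5.2062

5.21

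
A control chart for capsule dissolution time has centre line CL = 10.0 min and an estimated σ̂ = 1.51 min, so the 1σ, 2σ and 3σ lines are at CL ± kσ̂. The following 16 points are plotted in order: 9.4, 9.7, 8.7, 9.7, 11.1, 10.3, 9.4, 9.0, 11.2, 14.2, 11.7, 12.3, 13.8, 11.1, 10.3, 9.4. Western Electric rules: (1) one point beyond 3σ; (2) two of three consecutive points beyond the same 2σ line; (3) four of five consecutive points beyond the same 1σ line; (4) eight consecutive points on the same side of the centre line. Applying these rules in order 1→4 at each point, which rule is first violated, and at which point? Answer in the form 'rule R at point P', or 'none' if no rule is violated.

rule 3 at point 13

Zone of each point (C = within 1σ̂, B = 1σ̂–2σ̂, A = 2σ̂–3σ̂, * = beyond 3σ̂; sign = side of CL): 1:-C, 2:-C, 3:-C, 4:-C, 5:+C, 6:+C, 7:-C, 8:-C, 9:+C, 10:+A, 11:+B, 12:+B, 13:+A, 14:+C, 15:+C, 16:-C
Rule 3 (four of five consecutive points beyond the same 1σ limit) is satisfied at point 13.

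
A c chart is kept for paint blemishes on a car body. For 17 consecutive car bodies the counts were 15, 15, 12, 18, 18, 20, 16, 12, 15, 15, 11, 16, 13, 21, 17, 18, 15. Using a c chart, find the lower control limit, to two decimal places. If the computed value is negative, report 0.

c̄ = (15 + 15 + 12 + 18 + 18 + 20 + 16 + 12 + 15 + 15 + 11 + 16 + 13 + 21 + 17 + 18 + 15) / 17 = 267 / 17 = 15.7059
LCL = c̄ − 3√c̄ = 15.7059 − 3 × 3.9631 = 3.8167

3.82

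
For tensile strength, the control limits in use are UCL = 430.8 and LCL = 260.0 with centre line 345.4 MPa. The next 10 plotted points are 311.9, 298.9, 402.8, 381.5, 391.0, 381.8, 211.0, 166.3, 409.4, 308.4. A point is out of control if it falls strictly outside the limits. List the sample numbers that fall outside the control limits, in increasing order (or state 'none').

Compare each point to [260.0, 430.8]: sample 7 = 211.0 < LCL; sample 8 = 166.3 < LCL.

7, 8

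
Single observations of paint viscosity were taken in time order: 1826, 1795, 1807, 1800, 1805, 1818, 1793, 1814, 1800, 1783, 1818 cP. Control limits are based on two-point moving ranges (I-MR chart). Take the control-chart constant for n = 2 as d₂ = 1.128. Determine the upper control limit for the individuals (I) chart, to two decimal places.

1853.24

X̄ = (1826 + 1795 + 1807 + 1800 + 1805 + 1818 + 1793 + 1814 + 1800 + 1783 + 1818) / 11 = 1805.3636
Moving ranges: 31, 12, 7, 5, 13, 25, 21, 14, 17, 35; M̄R̄ = 180.0000 / 10 = 18.0000
UCL = X̄ + 3·M̄R̄/d₂ = 1805.3636 + 3 × 18.0000 / 1.128 = 1853.2360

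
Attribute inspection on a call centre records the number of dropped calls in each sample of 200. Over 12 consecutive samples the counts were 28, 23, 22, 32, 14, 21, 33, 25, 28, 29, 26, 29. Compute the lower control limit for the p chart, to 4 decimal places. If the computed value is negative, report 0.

p̄ = Σdᵢ / (k·n) = 310 / (12 × 200) = 0.12917
LCL = p̄ − 3·√(p̄(1−p̄)/n) = 0.12917 − 3 × 0.02372 = 0.05802

0.0580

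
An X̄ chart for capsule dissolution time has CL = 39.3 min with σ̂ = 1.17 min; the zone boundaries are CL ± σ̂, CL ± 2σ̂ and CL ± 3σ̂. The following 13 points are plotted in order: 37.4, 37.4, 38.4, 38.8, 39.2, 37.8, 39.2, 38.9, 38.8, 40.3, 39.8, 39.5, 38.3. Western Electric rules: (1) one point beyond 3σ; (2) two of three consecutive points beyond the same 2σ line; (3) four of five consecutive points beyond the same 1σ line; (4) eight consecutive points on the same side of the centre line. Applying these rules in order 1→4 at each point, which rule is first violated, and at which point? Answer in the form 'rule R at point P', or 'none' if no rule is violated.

Zone of each point (C = within 1σ̂, B = 1σ̂–2σ̂, A = 2σ̂–3σ̂, * = beyond 3σ̂; sign = side of CL): 1:-B, 2:-B, 3:-C, 4:-C, 5:-C, 6:-B, 7:-C, 8:-C, 9:-C, 10:+C, 11:+C, 12:+C, 13:-C
Rule 4 (eight consecutive points on the same side of the centre line) is satisfied at point 8.

rule 4 at point 8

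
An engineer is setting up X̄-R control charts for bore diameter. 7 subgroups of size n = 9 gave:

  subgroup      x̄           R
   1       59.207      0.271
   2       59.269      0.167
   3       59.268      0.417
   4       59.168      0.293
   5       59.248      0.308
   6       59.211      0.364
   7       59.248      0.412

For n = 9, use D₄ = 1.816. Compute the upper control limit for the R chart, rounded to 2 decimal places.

0.58

R̄ = (0.271 + 0.167 + 0.417 + 0.293 + 0.308 + 0.364 + 0.412) / 7 = 2.2320 / 7 = 0.3189
UCL_R = D₄·R̄ = 1.816 × 0.3189 = 0.5790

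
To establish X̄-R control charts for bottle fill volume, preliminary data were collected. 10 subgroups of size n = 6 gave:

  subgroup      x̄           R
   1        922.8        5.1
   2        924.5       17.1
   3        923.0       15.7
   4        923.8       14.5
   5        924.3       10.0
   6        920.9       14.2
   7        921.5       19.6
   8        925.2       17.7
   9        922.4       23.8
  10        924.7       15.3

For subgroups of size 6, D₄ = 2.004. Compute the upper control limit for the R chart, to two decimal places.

R̄ = (5.1 + 17.1 + 15.7 + 14.5 + 10.0 + 14.2 + 19.6 + 17.7 + 23.8 + 15.3) / 10 = 153.0000 / 10 = 15.3000
UCL_R = D₄·R̄ = 2.004 × 15.3000 = 30.6612

30.66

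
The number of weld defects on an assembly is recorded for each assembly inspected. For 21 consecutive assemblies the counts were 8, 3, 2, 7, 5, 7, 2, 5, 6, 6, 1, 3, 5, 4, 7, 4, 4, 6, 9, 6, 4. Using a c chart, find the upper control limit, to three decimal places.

11.629

c̄ = (8 + 3 + 2 + 7 + 5 + 7 + 2 + 5 + 6 + 6 + 1 + 3 + 5 + 4 + 7 + 4 + 4 + 6 + 9 + 6 + 4) / 21 = 104 / 21 = 4.9524
UCL = c̄ + 3√c̄ = 4.9524 + 3 × √4.9524 = 4.9524 + 3 × 2.2254 = 11.6286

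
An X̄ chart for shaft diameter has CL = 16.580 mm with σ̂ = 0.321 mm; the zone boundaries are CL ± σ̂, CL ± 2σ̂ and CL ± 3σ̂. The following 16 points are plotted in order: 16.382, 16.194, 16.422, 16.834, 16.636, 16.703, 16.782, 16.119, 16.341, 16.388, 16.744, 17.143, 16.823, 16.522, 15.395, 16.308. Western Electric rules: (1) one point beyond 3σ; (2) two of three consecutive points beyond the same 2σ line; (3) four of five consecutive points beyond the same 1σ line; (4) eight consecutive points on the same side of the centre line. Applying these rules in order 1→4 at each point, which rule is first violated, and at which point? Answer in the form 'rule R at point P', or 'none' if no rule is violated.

rule 1 at point 15

Zone of each point (C = within 1σ̂, B = 1σ̂–2σ̂, A = 2σ̂–3σ̂, * = beyond 3σ̂; sign = side of CL): 1:-C, 2:-B, 3:-C, 4:+C, 5:+C, 6:+C, 7:+C, 8:-B, 9:-C, 10:-C, 11:+C, 12:+B, 13:+C, 14:-C, 15:-*, 16:-C
Rule 1 (one point beyond the 3σ limits) is satisfied at point 15.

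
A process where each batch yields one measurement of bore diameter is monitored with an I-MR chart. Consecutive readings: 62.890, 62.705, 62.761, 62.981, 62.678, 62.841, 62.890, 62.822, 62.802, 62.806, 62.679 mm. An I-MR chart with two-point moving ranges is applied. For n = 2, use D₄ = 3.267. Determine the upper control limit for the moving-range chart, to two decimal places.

Moving ranges: 0.185, 0.056, 0.220, 0.303, 0.163, 0.049, 0.068, 0.020, 0.004, 0.127; M̄R̄ = 1.1950 / 10 = 0.1195
UCL_MR = D₄·M̄R̄ = 3.267 × 0.1195 = 0.3904

0.39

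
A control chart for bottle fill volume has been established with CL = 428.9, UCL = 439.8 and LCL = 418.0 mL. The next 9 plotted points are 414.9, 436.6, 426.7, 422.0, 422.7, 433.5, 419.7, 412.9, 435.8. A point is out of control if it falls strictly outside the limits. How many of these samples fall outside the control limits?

2

Compare each point to [418.0, 439.8]: sample 1 = 414.9 < LCL; sample 8 = 412.9 < LCL.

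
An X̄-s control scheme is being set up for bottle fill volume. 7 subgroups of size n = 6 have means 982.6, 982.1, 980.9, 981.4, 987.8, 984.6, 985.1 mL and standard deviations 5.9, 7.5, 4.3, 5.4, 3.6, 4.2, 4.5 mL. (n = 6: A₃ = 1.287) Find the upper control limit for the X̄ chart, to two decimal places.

990.01

X̄̄ = (982.6 + 982.1 + 980.9 + 981.4 + 987.8 + 984.6 + 985.1) / 7 = 983.5000
s̄ = (5.9 + 7.5 + 4.3 + 5.4 + 3.6 + 4.2 + 4.5) / 7 = 5.0571
UCL = X̄̄ + A₃·s̄ = 983.5000 + 1.287 × 5.0571 = 990.0085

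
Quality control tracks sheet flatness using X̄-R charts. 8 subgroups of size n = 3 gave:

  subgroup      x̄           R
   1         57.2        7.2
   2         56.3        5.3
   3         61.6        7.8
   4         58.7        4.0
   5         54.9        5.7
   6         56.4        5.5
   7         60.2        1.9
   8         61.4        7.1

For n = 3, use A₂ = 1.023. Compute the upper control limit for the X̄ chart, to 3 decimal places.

64.028

X̄̄ = (57.2 + 56.3 + 61.6 + 58.7 + 54.9 + 56.4 + 60.2 + 61.4) / 8 = 466.7000 / 8 = 58.3375
R̄ = (7.2 + 5.3 + 7.8 + 4.0 + 5.7 + 5.5 + 1.9 + 7.1) / 8 = 44.5000 / 8 = 5.5625
UCL = X̄̄ + A₂·R̄ = 58.3375 + 1.023 × 5.5625 = 64.0279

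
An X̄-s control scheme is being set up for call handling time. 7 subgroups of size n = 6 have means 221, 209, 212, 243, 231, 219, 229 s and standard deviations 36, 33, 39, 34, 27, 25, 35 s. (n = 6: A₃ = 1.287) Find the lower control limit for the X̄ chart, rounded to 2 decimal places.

181.33

X̄̄ = (221 + 209 + 212 + 243 + 231 + 219 + 229) / 7 = 223.4286
s̄ = (36 + 33 + 39 + 34 + 27 + 25 + 35) / 7 = 32.7143
LCL = X̄̄ − A₃·s̄ = 223.4286 − 1.287 × 32.7143 = 181.3253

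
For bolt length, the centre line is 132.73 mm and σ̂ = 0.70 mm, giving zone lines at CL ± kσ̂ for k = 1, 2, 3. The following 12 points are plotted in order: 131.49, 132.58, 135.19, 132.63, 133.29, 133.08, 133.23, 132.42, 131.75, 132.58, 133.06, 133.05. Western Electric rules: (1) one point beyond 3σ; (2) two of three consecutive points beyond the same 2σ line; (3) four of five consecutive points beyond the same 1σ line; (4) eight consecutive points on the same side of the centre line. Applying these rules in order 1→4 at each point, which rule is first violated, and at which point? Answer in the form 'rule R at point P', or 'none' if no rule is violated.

rule 1 at point 3

Zone of each point (C = within 1σ̂, B = 1σ̂–2σ̂, A = 2σ̂–3σ̂, * = beyond 3σ̂; sign = side of CL): 1:-B, 2:-C, 3:+*, 4:-C, 5:+C, 6:+C, 7:+C, 8:-C, 9:-B, 10:-C, 11:+C, 12:+C
Rule 1 (one point beyond the 3σ limits) is satisfied at point 3.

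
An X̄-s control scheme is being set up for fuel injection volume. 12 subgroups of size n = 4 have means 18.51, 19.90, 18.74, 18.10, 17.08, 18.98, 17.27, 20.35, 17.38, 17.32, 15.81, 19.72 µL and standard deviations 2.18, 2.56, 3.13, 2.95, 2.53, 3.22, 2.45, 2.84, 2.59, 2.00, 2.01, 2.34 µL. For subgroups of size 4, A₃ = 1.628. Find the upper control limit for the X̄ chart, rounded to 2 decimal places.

22.44

X̄̄ = (18.51 + 19.90 + 18.74 + 18.10 + 17.08 + 18.98 + 17.27 + 20.35 + 17.38 + 17.32 + 15.81 + 19.72) / 12 = 18.2633
s̄ = (2.18 + 2.56 + 3.13 + 2.95 + 2.53 + 3.22 + 2.45 + 2.84 + 2.59 + 2.00 + 2.01 + 2.34) / 12 = 2.5667
UCL = X̄̄ + A₃·s̄ = 18.2633 + 1.628 × 2.5667 = 22.4419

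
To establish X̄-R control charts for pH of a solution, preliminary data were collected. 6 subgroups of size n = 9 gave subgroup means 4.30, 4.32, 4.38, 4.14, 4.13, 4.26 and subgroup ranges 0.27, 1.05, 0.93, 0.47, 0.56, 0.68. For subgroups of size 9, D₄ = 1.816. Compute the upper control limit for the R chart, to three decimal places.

R̄ = (0.27 + 1.05 + 0.93 + 0.47 + 0.56 + 0.68) / 6 = 3.9600 / 6 = 0.6600
UCL_R = D₄·R̄ = 1.816 × 0.6600 = 1.1986

1.199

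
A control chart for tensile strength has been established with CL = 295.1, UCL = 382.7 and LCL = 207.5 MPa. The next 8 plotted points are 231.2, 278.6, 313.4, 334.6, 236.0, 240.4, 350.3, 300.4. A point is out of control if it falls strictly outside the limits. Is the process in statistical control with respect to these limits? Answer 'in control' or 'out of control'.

All 8 points lie within [207.5, 382.7].

in control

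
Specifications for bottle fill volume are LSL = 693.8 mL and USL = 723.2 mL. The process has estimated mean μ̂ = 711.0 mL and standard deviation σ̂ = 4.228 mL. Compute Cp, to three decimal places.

Cp = (USL − LSL) / (6σ̂) = (723.2 − 693.8) / (6 × 4.228) = 29.4000 / 25.3680 = 1.1589

1.159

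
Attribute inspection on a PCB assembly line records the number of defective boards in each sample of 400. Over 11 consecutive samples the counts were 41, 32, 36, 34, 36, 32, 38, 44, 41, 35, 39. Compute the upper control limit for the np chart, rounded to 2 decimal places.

54.49

p̄ = Σdᵢ / (k·n) = 408 / (11 × 400) = 0.09273
UCL = np̄ + 3·√(np̄(1−p̄)) = 37.0909 + 3 × √(37.0909×0.90727) = 37.0909 + 3 × 5.8010 = 54.4939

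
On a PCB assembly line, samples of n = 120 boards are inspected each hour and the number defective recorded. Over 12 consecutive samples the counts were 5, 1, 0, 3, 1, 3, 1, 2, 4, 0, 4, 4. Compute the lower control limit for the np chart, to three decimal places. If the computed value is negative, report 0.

0.000

p̄ = Σdᵢ / (k·n) = 28 / (12 × 120) = 0.01944
LCL = np̄ − 3·√(np̄(1−p̄)) = 2.3333 − 3 × 1.5126 = -2.2045 → 0 (negative, so LCL = 0)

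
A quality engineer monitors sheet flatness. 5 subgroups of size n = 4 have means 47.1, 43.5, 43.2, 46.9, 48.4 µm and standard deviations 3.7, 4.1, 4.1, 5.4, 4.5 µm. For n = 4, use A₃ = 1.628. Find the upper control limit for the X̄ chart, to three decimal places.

X̄̄ = (47.1 + 43.5 + 43.2 + 46.9 + 48.4) / 5 = 45.8200
s̄ = (3.7 + 4.1 + 4.1 + 5.4 + 4.5) / 5 = 4.3600
UCL = X̄̄ + A₃·s̄ = 45.8200 + 1.628 × 4.3600 = 52.9181

52.918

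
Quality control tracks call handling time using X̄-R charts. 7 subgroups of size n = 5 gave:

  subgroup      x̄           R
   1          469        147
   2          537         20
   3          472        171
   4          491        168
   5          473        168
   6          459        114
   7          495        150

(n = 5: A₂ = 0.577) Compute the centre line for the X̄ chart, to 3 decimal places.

X̄̄ = (469 + 537 + 472 + 491 + 473 + 459 + 495) / 7 = 3396.0000 / 7 = 485.1429
CL = X̄̄ = 485.1429

485.143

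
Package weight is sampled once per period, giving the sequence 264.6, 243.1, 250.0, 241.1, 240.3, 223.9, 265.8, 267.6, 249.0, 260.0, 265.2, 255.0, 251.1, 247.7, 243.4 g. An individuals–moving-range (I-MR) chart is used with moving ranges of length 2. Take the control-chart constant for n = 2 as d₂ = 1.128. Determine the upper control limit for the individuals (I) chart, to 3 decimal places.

280.594

X̄ = (264.6 + 243.1 + 250.0 + 241.1 + 240.3 + 223.9 + 265.8 + 267.6 + 249.0 + 260.0 + 265.2 + 255.0 + 251.1 + 247.7 + 243.4) / 15 = 251.1867
Moving ranges: 21.5, 6.9, 8.9, 0.8, 16.4, 41.9, 1.8, 18.6, 11.0, 5.2, 10.2, 3.9, 3.4, 4.3; M̄R̄ = 154.8000 / 14 = 11.0571
UCL = X̄ + 3·M̄R̄/d₂ = 251.1867 + 3 × 11.0571 / 1.128 = 280.5940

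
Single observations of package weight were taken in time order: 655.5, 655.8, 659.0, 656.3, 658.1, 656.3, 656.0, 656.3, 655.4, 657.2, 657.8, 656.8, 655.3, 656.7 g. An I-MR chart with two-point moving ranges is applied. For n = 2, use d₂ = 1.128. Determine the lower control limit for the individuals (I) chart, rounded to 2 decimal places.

X̄ = (655.5 + 655.8 + 659.0 + 656.3 + 658.1 + 656.3 + 656.0 + 656.3 + 655.4 + 657.2 + 657.8 + 656.8 + 655.3 + 656.7) / 14 = 656.6071
Moving ranges: 0.3, 3.2, 2.7, 1.8, 1.8, 0.3, 0.3, 0.9, 1.8, 0.6, 1.0, 1.5, 1.4; M̄R̄ = 17.6000 / 13 = 1.3538
LCL = X̄ − 3·M̄R̄/d₂ = 656.6071 − 3 × 1.3538 / 1.128 = 653.0065

653.01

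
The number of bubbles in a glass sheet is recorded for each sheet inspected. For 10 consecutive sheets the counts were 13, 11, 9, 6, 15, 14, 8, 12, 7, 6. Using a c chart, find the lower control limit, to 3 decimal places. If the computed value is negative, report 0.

c̄ = (13 + 11 + 9 + 6 + 15 + 14 + 8 + 12 + 7 + 6) / 10 = 101 / 10 = 10.1000
LCL = c̄ − 3√c̄ = 10.1000 − 3 × 3.1780 = 0.5659

0.566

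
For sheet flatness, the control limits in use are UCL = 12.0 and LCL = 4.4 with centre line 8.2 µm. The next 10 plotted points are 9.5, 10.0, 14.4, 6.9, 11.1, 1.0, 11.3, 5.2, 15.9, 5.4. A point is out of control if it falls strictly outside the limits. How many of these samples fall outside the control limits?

Compare each point to [4.4, 12.0]: sample 3 = 14.4 > UCL; sample 6 = 1.0 < LCL; sample 9 = 15.9 > UCL.

3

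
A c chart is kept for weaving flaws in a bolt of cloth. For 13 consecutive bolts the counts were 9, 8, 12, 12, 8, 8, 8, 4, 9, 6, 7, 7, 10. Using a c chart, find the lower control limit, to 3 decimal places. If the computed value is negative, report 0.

0.000

c̄ = (9 + 8 + 12 + 12 + 8 + 8 + 8 + 4 + 9 + 6 + 7 + 7 + 10) / 13 = 108 / 13 = 8.3077
LCL = c̄ − 3√c̄ = 8.3077 − 3 × 2.8823 = -0.3392 → 0 (cannot be negative)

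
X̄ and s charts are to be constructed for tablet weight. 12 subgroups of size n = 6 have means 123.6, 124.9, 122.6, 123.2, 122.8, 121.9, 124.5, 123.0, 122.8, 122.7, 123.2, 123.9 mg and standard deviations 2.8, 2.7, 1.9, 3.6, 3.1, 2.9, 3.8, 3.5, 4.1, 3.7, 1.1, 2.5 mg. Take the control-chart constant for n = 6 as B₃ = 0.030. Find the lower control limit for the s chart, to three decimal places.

0.089

s̄ = (2.8 + 2.7 + 1.9 + 3.6 + 3.1 + 2.9 + 3.8 + 3.5 + 4.1 + 3.7 + 1.1 + 2.5) / 12 = 2.9750
LCL_s = B₃·s̄ = 0.030 × 2.9750 = 0.0892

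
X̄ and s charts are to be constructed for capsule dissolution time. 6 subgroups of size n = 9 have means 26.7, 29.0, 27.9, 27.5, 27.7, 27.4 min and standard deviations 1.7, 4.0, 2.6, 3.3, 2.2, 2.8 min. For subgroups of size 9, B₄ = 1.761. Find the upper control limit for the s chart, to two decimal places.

s̄ = (1.7 + 4.0 + 2.6 + 3.3 + 2.2 + 2.8) / 6 = 2.7667
UCL_s = B₄·s̄ = 1.761 × 2.7667 = 4.8721

4.87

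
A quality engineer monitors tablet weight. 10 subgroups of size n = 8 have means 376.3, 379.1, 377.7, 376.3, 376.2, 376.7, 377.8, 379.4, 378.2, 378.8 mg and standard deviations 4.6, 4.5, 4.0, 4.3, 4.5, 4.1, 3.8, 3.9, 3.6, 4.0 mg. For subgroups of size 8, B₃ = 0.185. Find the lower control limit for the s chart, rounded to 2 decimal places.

s̄ = (4.6 + 4.5 + 4.0 + 4.3 + 4.5 + 4.1 + 3.8 + 3.9 + 3.6 + 4.0) / 10 = 4.1300
LCL_s = B₃·s̄ = 0.185 × 4.1300 = 0.7641

0.76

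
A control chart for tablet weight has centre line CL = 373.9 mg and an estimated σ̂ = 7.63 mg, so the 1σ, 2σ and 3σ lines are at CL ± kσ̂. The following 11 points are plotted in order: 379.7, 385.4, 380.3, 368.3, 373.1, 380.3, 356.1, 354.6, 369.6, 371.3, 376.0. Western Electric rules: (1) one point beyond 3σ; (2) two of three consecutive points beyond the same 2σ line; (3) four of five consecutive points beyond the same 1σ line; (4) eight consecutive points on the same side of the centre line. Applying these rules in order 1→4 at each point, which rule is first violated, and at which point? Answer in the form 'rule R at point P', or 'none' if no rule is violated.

rule 2 at point 8

Zone of each point (C = within 1σ̂, B = 1σ̂–2σ̂, A = 2σ̂–3σ̂, * = beyond 3σ̂; sign = side of CL): 1:+C, 2:+B, 3:+C, 4:-C, 5:-C, 6:+C, 7:-A, 8:-A, 9:-C, 10:-C, 11:+C
Rule 2 (two of three consecutive points beyond the same 2σ limit) is satisfied at point 8.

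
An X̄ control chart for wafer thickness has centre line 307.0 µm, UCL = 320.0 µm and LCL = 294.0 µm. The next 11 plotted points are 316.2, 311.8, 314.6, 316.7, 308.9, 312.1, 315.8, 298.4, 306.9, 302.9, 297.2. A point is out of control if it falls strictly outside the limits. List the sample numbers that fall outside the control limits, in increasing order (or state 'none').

none

All 11 points lie within [294.0, 320.0].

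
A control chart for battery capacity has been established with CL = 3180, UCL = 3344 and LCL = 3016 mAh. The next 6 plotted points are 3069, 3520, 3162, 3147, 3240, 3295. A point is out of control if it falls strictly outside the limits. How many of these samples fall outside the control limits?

1

Compare each point to [3016, 3344]: sample 2 = 3520 > UCL.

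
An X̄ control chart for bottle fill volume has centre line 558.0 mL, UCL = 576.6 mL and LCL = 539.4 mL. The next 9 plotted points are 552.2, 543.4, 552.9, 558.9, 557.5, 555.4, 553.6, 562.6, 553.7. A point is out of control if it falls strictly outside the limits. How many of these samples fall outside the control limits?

All 9 points lie within [539.4, 576.6].

0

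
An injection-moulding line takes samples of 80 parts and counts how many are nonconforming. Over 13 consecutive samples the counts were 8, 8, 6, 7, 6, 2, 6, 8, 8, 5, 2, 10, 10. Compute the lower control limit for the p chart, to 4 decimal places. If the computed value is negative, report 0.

p̄ = Σdᵢ / (k·n) = 86 / (13 × 80) = 0.08269
LCL = p̄ − 3·√(p̄(1−p̄)/n) = 0.08269 − 3 × 0.03079 = -0.00969 → 0 (negative, so LCL = 0)

0.0000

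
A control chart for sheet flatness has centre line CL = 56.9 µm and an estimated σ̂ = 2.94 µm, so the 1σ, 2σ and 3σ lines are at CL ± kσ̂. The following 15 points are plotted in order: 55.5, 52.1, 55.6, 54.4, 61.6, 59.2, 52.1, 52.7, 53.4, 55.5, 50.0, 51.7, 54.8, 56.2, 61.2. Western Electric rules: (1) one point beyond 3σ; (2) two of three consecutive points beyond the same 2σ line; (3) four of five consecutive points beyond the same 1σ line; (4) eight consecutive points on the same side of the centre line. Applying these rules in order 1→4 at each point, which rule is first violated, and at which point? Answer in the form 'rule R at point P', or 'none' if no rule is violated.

rule 3 at point 11

Zone of each point (C = within 1σ̂, B = 1σ̂–2σ̂, A = 2σ̂–3σ̂, * = beyond 3σ̂; sign = side of CL): 1:-C, 2:-B, 3:-C, 4:-C, 5:+B, 6:+C, 7:-B, 8:-B, 9:-B, 10:-C, 11:-A, 12:-B, 13:-C, 14:-C, 15:+B
Rule 3 (four of five consecutive points beyond the same 1σ limit) is satisfied at point 11.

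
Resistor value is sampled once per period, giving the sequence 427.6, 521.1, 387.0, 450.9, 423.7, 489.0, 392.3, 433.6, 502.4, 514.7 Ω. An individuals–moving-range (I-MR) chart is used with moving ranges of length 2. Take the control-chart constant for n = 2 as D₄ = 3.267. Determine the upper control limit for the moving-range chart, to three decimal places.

218.925

Moving ranges: 93.5, 134.1, 63.9, 27.2, 65.3, 96.7, 41.3, 68.8, 12.3; M̄R̄ = 603.1000 / 9 = 67.0111
UCL_MR = D₄·M̄R̄ = 3.267 × 67.0111 = 218.9253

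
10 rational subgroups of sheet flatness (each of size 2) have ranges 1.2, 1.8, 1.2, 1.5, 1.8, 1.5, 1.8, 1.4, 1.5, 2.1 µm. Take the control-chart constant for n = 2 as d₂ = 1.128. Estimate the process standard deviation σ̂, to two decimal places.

R̄ = (1.2 + 1.8 + 1.2 + 1.5 + 1.8 + 1.5 + 1.8 + 1.4 + 1.5 + 2.1) / 10 = 1.5800
σ̂ = R̄ / d₂ = 1.5800 / 1.128 = 1.4007

1.40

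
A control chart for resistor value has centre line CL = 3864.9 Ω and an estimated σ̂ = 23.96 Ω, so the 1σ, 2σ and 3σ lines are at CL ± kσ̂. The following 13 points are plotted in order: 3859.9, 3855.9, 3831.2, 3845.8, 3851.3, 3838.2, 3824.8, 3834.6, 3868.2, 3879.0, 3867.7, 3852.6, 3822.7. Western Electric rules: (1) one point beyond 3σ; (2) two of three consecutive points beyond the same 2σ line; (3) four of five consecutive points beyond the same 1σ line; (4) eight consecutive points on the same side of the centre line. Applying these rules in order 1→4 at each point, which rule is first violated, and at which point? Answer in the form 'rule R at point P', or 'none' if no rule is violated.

rule 4 at point 8

Zone of each point (C = within 1σ̂, B = 1σ̂–2σ̂, A = 2σ̂–3σ̂, * = beyond 3σ̂; sign = side of CL): 1:-C, 2:-C, 3:-B, 4:-C, 5:-C, 6:-B, 7:-B, 8:-B, 9:+C, 10:+C, 11:+C, 12:-C, 13:-B
Rule 4 (eight consecutive points on the same side of the centre line) is satisfied at point 8.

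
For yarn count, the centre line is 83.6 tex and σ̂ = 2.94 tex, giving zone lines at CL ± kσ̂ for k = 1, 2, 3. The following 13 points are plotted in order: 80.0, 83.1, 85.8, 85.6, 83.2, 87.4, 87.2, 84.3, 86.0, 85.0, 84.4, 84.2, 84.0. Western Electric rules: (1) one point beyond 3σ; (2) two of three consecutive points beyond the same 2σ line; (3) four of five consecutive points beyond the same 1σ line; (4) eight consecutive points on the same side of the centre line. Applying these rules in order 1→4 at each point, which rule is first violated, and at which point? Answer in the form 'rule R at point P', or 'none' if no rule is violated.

Zone of each point (C = within 1σ̂, B = 1σ̂–2σ̂, A = 2σ̂–3σ̂, * = beyond 3σ̂; sign = side of CL): 1:-B, 2:-C, 3:+C, 4:+C, 5:-C, 6:+B, 7:+B, 8:+C, 9:+C, 10:+C, 11:+C, 12:+C, 13:+C
Rule 4 (eight consecutive points on the same side of the centre line) is satisfied at point 13.

rule 4 at point 13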